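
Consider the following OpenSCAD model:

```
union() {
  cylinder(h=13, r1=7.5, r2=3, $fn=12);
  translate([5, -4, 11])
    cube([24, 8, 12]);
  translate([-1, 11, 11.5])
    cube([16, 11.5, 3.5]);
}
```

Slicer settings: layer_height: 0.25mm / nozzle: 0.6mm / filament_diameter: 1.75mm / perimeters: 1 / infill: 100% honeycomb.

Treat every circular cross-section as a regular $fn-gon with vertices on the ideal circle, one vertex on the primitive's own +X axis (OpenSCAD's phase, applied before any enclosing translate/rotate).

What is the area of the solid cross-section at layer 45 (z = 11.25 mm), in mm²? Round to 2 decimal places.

231.00 mm²

At z = 11.25 mm: the cone contributes a regular 12-gon of circumradius 3.606 (interpolated between r1=7.5 and r2=3 at t=0.865) (area = (12/2)·3.606²·sin(360°/12) = 39.00 mm²); the 24×8 cube at (5, -4) contributes its full rectangle (area 192.00 mm²); the cube at (-1, 11) is not intersected at this z (z outside [11.5, 15]); Combining (union): the 2 present regions are separate (no shared area or edge), so areas and boundary lengths simply add and each stays a separate island — area = 231.00 mm². Overall, the cross-section has 2 separate islands. Net area = 231.00 mm².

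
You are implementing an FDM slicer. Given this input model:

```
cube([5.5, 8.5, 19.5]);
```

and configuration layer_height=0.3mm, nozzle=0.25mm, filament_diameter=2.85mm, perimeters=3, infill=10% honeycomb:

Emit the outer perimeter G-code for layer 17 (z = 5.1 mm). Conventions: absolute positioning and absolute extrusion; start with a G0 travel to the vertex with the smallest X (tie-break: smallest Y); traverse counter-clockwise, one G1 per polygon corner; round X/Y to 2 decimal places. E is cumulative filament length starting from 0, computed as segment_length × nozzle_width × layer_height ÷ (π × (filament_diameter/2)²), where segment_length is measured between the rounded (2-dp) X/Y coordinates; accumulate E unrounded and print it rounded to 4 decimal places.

At z = 5.1 mm: the cube is present — its section is the full 5.5×8.5 rectangle. The outline is a single polygon with 4 vertices. Extrusion per mm of travel: 0.25 × 0.3 / (π × 1.425²) = 0.011757. Accumulating E over each segment gives final E = 0.3292.

G0 X0.00 Y0.00 Z5.10
G1 X5.50 Y0.00 E0.0647
G1 X5.50 Y8.50 E0.1646
G1 X0.00 Y8.50 E0.2293
G1 X0.00 Y0.00 E0.3292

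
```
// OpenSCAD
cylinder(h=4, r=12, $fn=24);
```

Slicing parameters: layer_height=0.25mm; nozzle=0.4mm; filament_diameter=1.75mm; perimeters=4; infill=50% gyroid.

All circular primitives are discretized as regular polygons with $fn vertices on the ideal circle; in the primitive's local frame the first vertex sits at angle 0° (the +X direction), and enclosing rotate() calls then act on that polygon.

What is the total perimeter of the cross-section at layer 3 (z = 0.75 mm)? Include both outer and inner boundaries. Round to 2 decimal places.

75.18 mm

At z = 0.75 mm: the cylinder: section is a regular 24-gon, circumradius r=12 (perimeter = 2·24·12.000·sin(180°/24) = 75.18 mm). Overall, the cross-section is a single solid region. Total boundary length (outer) = 75.18 mm.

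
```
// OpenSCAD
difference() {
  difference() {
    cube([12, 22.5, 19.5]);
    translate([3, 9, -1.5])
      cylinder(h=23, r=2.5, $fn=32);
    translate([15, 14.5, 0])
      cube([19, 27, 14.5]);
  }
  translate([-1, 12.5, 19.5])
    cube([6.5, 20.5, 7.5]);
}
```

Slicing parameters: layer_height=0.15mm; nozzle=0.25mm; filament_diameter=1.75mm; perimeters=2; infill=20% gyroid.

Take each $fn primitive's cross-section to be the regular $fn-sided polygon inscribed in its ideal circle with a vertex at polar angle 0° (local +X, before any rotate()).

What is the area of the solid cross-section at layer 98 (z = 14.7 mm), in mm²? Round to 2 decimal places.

At z = 14.7 mm: the 12×22.5 cube contributes its full rectangle (area 270.00 mm²); the r=2.5 cylinder at (3, 9) gives a regular 32-gon of circumradius 2.5 (constant along its height) (area = (32/2)·2.500²·sin(360°/32) = 19.51 mm²); the cube at (15, 14.5) is not intersected at this z (z outside [0, 14.5]); Subtracting the remaining from the first: starting from the 12×22.5 cube (270.00 mm²), the r=2.5 cylinder at (3, 9) lies wholly inside it (removes its full 19.51 mm² and its 15.68 mm outline becomes a hole wall) — area = 250.49 mm²; the cube at (-1, 12.5) is absent (z outside [19.5, 27]); Taking the first minus the rest: none of the subtracted shapes is present at this height, so that combined region is unchanged — area = 250.49 mm². Overall, the cross-section is one region with 1 hole. Net area = 250.49 mm².

250.49 mm²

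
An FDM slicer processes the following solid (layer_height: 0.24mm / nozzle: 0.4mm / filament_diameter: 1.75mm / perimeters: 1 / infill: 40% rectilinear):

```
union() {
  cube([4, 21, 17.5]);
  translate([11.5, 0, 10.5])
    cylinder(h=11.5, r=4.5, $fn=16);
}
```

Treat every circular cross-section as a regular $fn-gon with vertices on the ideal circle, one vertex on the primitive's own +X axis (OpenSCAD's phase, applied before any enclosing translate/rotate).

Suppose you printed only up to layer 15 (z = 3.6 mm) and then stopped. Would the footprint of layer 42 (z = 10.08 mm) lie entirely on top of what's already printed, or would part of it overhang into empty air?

Compare the two slices. At z = 3.6: the cube (footprint 4×21) is included at this height (area 84.00 mm²); the cylinder at (11.5, 0) is absent (z outside [10.5, 22]); Combining (union): only the 4×21 cube is present, so the union is just that shape — area = 84.00 mm². At z = 10.08: the 4×21 cube contributes its full rectangle (area 84.00 mm²); the cylinder at (11.5, 0) does not reach this height (z outside [10.5, 22]); Merging all regions: only the 4×21 cube is present, so the union is just that shape — area = 84.00 mm². Checking containment: the cross-section at z = 10.08 is a subset of the cross-section at z = 3.6.

entirely on top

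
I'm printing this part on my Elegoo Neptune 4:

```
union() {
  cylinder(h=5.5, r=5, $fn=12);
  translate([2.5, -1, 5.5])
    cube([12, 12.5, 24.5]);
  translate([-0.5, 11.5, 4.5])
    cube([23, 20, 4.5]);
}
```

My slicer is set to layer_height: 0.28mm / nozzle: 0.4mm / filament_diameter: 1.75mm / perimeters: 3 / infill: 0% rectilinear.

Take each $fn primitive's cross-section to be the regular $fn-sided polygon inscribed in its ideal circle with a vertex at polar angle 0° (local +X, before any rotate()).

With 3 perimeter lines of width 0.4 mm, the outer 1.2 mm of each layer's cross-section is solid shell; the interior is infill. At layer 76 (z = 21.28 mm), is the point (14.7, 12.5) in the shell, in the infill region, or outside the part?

outside

At z = 21.28 mm: the cylinder does not reach this height (z outside [0, 5.5]); the cube at (2.5, -1) is present — its section is the full 12×12.5 rectangle; the cube at (-0.5, 11.5) is absent (z outside [4.5, 9]); Merging all regions: only the 12×12.5 cube at (2.5, -1) is present, so the union is just that shape — 1 connected region. Overall, the cross-section is a single solid region. The nearest boundary edge runs (14.50, -1.00)→(14.50, 11.50); distance from the point to it = 1.02 mm. The point is not inside any of the regions above, so it lies outside the cross-section (1.02 mm from the nearest boundary).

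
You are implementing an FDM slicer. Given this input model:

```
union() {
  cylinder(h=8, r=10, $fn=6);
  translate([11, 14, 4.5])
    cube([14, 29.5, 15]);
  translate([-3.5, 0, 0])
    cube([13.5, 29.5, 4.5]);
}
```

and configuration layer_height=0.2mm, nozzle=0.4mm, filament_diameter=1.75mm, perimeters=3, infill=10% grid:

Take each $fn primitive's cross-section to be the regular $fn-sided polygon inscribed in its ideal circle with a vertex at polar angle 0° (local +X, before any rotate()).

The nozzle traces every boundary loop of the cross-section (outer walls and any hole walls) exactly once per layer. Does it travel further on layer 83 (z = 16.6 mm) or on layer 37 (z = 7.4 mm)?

layer 37 (z = 7.4 mm)

Layer 83 (z = 16.6): the cylinder is absent (z outside [0, 8]); the cube at (11, 14) (footprint 14×29.5) is included at this height (perimeter 87.00 mm); the cube at (-3.5, 0) is absent (z outside [0, 4.5]); Combining (union): only the 14×29.5 cube at (11, 14) is present, so the union is just that shape — boundary = 87.00 mm. So its perimeter = 87.00 mm. Layer 37 (z = 7.4): the r=10 cylinder contributes a regular 6-gon of circumradius 10 (perimeter = 2·6·10.000·sin(180°/6) = 60.00 mm); the cube at (11, 14) (footprint 14×29.5) is included at this height (perimeter 87.00 mm); the cube at (-3.5, 0) is not intersected at this z (z outside [0, 4.5]); Merging all regions: the 2 present regions are separate (no shared area or edge), so areas and boundary lengths simply add and each stays a separate island — boundary = 147.00 mm. So its perimeter = 147.00 mm. Layer 37 is larger (147.00 vs 87.00 mm).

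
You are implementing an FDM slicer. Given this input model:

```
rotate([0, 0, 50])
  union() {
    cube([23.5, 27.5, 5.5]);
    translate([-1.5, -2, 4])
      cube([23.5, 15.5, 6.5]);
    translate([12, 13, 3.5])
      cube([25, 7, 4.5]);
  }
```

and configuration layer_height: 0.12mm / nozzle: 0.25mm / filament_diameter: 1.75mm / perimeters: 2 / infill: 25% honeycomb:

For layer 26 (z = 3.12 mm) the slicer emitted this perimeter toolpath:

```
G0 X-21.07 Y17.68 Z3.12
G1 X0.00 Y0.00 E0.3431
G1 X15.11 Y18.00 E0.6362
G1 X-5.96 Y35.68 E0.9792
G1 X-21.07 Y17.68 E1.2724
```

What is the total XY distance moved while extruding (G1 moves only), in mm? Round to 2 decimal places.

Sum the Euclidean lengths of each G1 segment: total = 102.01 mm.

102.01 mm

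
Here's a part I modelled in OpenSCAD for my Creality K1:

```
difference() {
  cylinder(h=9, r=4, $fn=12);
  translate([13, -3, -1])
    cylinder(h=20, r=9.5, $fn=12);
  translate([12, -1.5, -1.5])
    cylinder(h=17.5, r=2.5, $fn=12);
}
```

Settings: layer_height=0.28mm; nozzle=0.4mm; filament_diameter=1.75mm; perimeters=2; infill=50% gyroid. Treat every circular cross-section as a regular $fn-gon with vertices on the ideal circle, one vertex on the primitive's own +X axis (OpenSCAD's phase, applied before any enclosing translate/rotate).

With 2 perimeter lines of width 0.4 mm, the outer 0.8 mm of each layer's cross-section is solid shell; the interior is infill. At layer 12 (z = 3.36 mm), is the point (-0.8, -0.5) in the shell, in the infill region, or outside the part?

infill

At z = 3.36 mm: the cylinder: section is a regular 12-gon, circumradius r=4; the r=9.5 cylinder at (13, -3) gives a regular 12-gon of circumradius 9.5 (constant along its height); the cylinder at (12, -1.5): section is a regular 12-gon, circumradius r=2.5; Subtracting the remaining from the first: starting from the r=4 cylinder, the r=9.5 cylinder at (13, -3) misses the remaining region (no effect); the r=2.5 cylinder at (12, -1.5) misses the remaining region (no effect) — 1 connected region. Overall, the cross-section is a single solid region. The nearest boundary edge runs (-2.00, -3.46)→(-3.46, -2.00); distance from the point to it = 2.94 mm. The point is inside the cross-section and 2.94 mm from the nearest boundary — more than the 0.8 mm shell width (2 × 0.4), so it's in the infill interior.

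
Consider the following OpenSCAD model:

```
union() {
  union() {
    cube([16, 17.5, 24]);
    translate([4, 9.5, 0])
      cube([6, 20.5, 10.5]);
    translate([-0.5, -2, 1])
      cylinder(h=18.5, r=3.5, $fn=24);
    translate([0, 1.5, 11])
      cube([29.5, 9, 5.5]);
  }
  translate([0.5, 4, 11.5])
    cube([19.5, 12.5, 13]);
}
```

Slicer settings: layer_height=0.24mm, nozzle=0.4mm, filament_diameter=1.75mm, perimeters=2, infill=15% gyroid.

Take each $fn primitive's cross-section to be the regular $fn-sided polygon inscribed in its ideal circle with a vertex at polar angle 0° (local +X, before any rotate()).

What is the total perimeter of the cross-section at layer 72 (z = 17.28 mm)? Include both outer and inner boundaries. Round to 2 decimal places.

90.32 mm

At z = 17.28 mm: the cube (footprint 16×17.5) is included at this height (perimeter 67.00 mm); the cube at (4, 9.5) does not reach this height (z outside [0, 10.5]); the r=3.5 cylinder at (-0.5, -2) contributes a regular 24-gon of circumradius 3.5 (perimeter = 2·24·3.500·sin(180°/24) = 21.93 mm); the cube at (0, 1.5) is absent (z outside [11, 16.5]); Merging all regions: the regions partially overlap (shared area 2.22 mm²), so the edge portions inside another operand are dropped and the merged outline is re-measured after clipping — boundary = 82.32 mm; the cube at (0.5, 4) is present — its section is the full 19.5×12.5 rectangle (perimeter 64.00 mm); Taking the union: the regions partially overlap (shared area 193.75 mm²), so the edge portions inside another operand are dropped and the merged outline is re-measured after clipping — boundary = 90.32 mm. Overall, the cross-section is a single solid region. Total boundary length (outer) = 90.32 mm.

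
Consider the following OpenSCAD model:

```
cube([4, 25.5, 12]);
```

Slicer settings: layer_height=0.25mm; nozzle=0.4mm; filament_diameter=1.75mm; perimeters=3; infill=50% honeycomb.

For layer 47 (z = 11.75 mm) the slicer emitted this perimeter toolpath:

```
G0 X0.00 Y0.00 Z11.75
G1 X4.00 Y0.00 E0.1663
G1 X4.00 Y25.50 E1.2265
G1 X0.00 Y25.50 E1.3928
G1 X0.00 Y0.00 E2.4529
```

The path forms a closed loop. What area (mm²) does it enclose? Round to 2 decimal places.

102.00 mm²

Apply the shoelace formula to the sequence of (X, Y) vertices; enclosed area = 102.00 mm².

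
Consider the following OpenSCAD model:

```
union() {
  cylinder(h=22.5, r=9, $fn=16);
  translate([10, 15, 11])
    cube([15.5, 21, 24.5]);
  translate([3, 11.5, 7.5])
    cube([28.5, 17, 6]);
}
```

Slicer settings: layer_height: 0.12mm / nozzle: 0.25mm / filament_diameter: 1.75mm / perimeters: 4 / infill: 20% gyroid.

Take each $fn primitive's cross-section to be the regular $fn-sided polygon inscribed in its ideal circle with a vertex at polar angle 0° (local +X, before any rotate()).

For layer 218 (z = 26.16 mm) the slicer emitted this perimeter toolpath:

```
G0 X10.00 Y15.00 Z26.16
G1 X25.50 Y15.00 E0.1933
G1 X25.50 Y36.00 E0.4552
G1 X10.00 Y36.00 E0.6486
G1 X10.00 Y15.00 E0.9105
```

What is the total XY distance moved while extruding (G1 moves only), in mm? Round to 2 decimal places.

73.00 mm

Sum the Euclidean lengths of each G1 segment: total = 73.00 mm.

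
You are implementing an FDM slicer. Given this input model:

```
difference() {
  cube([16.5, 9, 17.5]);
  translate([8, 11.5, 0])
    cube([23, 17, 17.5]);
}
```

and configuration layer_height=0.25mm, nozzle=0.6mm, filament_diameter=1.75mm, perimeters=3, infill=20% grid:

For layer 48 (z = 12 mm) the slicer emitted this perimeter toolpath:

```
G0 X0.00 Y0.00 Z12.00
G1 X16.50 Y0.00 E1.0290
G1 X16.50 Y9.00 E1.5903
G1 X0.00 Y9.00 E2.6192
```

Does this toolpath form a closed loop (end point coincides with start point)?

no

Start point (G0): (0.00, 0.00). End point (last G1): the path does not return to the start — open.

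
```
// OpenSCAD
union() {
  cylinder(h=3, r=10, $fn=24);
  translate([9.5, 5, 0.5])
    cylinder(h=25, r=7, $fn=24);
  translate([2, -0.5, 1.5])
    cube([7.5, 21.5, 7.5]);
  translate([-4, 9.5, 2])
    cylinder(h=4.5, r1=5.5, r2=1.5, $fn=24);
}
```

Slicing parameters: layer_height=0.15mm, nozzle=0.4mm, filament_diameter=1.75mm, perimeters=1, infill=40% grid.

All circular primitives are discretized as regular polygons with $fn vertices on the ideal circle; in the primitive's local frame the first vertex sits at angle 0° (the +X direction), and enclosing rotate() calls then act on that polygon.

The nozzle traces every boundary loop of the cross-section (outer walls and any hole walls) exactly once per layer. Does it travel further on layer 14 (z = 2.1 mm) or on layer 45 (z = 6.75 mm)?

Layer 14 (z = 2.1): the r=10 cylinder gives a regular 24-gon of circumradius 10 (constant along its height) (perimeter = 2·24·10.000·sin(180°/24) = 62.65 mm); the r=7 cylinder at (9.5, 5) contributes a regular 24-gon of circumradius 7 (perimeter = 2·24·7.000·sin(180°/24) = 43.86 mm); the cube at (2, -0.5) is present — its section is the full 7.5×21.5 rectangle (perimeter 58.00 mm); the cone at (-4, 9.5) (r1=5.5→r2=1.5) has section circumradius 5.411 here — a regular 24-gon (perimeter = 2·24·5.411·sin(180°/24) = 33.90 mm); Taking the union: the regions partially overlap (shared area 174.95 mm²), so the edge portions inside another operand are dropped and the merged outline is re-measured after clipping — boundary = 106.36 mm. So its perimeter = 106.36 mm. Layer 45 (z = 6.75): the cylinder is absent (z outside [0, 3]); the r=7 cylinder at (9.5, 5) contributes a regular 24-gon of circumradius 7 (perimeter = 2·24·7.000·sin(180°/24) = 43.86 mm); the cube at (2, -0.5) (footprint 7.5×21.5) is included at this height (perimeter 58.00 mm); the cone at (-4, 9.5) is absent (z outside [2, 6.5]); Merging all regions: the regions partially overlap (shared area 71.85 mm²), so the edge portions inside another operand are dropped and the merged outline is re-measured after clipping — boundary = 67.77 mm. So its perimeter = 67.77 mm. Layer 14 is larger (106.36 vs 67.77 mm).

layer 14 (z = 2.1 mm)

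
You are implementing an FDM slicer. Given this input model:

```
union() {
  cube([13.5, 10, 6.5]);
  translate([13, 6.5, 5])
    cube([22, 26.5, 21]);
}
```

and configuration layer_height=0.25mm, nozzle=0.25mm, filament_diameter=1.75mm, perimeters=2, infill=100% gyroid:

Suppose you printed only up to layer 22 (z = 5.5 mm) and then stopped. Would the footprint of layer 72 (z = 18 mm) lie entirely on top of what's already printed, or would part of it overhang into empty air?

Compare the two slices. At z = 5.5: the cube (footprint 13.5×10) is included at this height (area 135.00 mm²); the 22×26.5 cube at (13, 6.5) contributes its full rectangle (area 583.00 mm²); Merging all regions: the regions partially overlap — summed areas 718.00 mm² minus the doubly-counted overlap 1.75 mm² gives 716.25 mm² — area = 716.25 mm². At z = 18: the cube does not reach this height (z outside [0, 6.5]); the cube at (13, 6.5) is present — its section is the full 22×26.5 rectangle (area 583.00 mm²); Merging all regions: only the 22×26.5 cube at (13, 6.5) is present, so the union is just that shape — area = 583.00 mm². Checking containment: the cross-section at z = 18 is a subset of the cross-section at z = 5.5.

entirely on top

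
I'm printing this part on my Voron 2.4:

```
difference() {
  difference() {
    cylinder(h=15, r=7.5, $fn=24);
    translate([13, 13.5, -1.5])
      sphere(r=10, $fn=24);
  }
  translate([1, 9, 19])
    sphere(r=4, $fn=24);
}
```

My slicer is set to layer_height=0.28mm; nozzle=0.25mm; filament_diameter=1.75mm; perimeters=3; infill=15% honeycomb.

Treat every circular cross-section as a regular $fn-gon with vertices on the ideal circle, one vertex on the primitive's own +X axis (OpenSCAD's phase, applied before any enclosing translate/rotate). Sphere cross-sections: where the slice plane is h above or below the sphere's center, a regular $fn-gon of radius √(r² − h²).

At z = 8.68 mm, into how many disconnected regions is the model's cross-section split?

1

At z = 8.68 mm: the cylinder: section is a regular 24-gon, circumradius r=7.5; the sphere at (13, 13.5) does not reach this height (|z−center|=10.180 > r=10); Taking the first minus the rest: none of the subtracted shapes is present at this height, so the r=7.5 cylinder is unchanged — 1 connected region; the sphere at (1, 9) is not intersected at this z (|z−center|=10.320 > r=4); Subtracting the remaining from the first: none of the subtracted shapes is present at this height, so that combined region is unchanged — 1 connected region. The result has 1 disconnected region.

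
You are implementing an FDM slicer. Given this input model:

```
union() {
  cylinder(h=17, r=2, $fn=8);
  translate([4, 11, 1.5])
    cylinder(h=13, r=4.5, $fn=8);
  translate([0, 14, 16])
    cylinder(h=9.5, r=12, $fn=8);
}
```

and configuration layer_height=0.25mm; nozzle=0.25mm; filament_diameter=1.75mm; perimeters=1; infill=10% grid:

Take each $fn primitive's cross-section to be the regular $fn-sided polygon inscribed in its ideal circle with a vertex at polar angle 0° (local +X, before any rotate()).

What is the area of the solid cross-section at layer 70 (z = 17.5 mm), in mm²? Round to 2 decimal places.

407.29 mm²

At z = 17.5 mm: the cylinder is absent (z outside [0, 17]); the cylinder at (4, 11) is absent (z outside [1.5, 14.5]); the r=12 cylinder at (0, 14) contributes a regular 8-gon of circumradius 12 (area = (8/2)·12.000²·sin(360°/8) = 407.29 mm²); Taking the union: only the r=12 cylinder at (0, 14) is present, so the union is just that shape — area = 407.29 mm². Overall, the cross-section is a single solid region. Net area = 407.29 mm².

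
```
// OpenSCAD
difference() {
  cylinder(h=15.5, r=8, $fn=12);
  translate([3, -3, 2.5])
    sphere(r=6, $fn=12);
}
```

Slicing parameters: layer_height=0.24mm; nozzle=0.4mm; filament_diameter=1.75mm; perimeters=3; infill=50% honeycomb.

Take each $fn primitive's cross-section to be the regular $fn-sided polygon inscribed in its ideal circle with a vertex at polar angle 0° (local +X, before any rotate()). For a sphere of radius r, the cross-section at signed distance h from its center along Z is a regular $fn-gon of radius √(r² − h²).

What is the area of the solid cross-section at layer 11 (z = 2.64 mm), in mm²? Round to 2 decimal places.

At z = 2.64 mm: the cylinder: section is a regular 12-gon, circumradius r=8 (area = (12/2)·8.000²·sin(360°/12) = 192.00 mm²); the r=6 sphere at (3, -3) slices to a regular 12-gon of circumradius 5.998 (√(r²−h²) with h=0.14 from center) (area = (12/2)·5.998²·sin(360°/12) = 107.94 mm²); After the difference (first − rest): starting from the r=8 cylinder (192.00 mm²), the r=6 sphere at (3, -3) partially overlaps it — only the 86.33 mm² overlap (of its 107.94 mm²) is removed, clipping the outline — area = 105.67 mm². Overall, the cross-section is a single solid region. Net area = 105.67 mm².

105.67 mm²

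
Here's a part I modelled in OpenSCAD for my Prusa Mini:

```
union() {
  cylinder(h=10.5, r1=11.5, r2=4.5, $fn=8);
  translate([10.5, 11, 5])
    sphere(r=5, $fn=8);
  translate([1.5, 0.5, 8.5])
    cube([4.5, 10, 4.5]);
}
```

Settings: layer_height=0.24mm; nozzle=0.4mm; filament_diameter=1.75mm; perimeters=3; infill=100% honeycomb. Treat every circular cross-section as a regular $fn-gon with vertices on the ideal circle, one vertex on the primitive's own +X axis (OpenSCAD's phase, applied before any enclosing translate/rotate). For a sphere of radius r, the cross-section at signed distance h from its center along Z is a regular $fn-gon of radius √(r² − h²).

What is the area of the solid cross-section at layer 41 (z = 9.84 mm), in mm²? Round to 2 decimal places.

109.83 mm²

At z = 9.84 mm: the cone (r1=11.5→r2=4.5) has section circumradius 4.940 here — a regular 8-gon (area = (8/2)·4.940²·sin(360°/8) = 69.02 mm²); the r=5 sphere at (10.5, 11) contributes a regular 8-gon of circumradius √(5²−4.84²) = 1.255 (area = (8/2)·1.255²·sin(360°/8) = 4.45 mm²); the cube at (1.5, 0.5) is present — its section is the full 4.5×10 rectangle (area 45.00 mm²); Merging all regions: the regions partially overlap — summed areas 118.48 mm² minus the doubly-counted overlap 8.64 mm² gives 109.83 mm² — area = 109.83 mm². Overall, the cross-section has 2 separate islands. Net area = 109.83 mm².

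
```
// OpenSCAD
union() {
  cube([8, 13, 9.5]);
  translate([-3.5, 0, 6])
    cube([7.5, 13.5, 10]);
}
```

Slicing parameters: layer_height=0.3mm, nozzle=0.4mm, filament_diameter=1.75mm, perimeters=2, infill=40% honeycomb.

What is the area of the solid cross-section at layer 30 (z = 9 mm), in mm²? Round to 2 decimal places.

153.25 mm²

At z = 9 mm: the cube is present — its section is the full 8×13 rectangle (area 104.00 mm²); the 7.5×13.5 cube at (-3.5, 0) contributes its full rectangle (area 101.25 mm²); Merging all regions: the regions partially overlap — summed areas 205.25 mm² minus the doubly-counted overlap 52.00 mm² gives 153.25 mm² — area = 153.25 mm². Overall, the cross-section is a single solid region. Net area = 153.25 mm².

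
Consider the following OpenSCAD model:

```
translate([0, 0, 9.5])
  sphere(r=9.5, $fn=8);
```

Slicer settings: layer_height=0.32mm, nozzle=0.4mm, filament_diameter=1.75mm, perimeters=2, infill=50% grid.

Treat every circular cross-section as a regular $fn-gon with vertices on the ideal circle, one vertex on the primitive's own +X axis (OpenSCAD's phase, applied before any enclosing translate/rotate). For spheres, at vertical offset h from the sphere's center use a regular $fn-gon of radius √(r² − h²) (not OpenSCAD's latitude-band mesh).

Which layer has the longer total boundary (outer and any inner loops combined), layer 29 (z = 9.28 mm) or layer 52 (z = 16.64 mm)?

layer 29 (z = 9.28 mm)

Layer 29 (z = 9.28): the r=9.5 sphere contributes a regular 8-gon of circumradius √(9.5²−0.22²) = 9.497 (perimeter = 2·8·9.497·sin(180°/8) = 58.15 mm). So its perimeter = 58.15 mm. Layer 52 (z = 16.64): the sphere: section is a regular 8-gon, circumradius = √(r²−h²) = √(9.5²−7.14²) = 6.267 (perimeter = 2·8·6.267·sin(180°/8) = 38.37 mm). So its perimeter = 38.37 mm. Layer 29 is larger (58.15 vs 38.37 mm).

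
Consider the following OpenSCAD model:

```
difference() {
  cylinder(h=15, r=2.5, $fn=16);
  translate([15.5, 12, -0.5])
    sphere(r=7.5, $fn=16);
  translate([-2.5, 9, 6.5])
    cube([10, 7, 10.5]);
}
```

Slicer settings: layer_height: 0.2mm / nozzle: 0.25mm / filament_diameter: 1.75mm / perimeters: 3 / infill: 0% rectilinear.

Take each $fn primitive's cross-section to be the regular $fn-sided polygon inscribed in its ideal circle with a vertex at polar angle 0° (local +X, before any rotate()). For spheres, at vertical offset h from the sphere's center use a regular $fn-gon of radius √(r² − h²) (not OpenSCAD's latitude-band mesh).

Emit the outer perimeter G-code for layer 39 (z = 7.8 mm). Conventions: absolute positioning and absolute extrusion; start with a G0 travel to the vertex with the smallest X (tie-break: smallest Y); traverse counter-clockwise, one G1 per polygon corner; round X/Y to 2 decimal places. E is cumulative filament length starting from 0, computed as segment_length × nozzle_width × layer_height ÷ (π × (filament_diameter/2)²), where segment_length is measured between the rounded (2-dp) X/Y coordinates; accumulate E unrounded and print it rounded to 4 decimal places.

G0 X-2.50 Y0.00 Z7.80
G1 X-2.31 Y-0.96 E0.0203
G1 X-1.77 Y-1.77 E0.0406
G1 X-0.96 Y-2.31 E0.0608
G1 X0.00 Y-2.50 E0.0812
G1 X0.96 Y-2.31 E0.1015
G1 X1.77 Y-1.77 E0.1217
G1 X2.31 Y-0.96 E0.1420
G1 X2.50 Y0.00 E0.1623
G1 X2.31 Y0.96 E0.1827
G1 X1.77 Y1.77 E0.2029
G1 X0.96 Y2.31 E0.2231
G1 X0.00 Y2.50 E0.2435
G1 X-0.96 Y2.31 E0.2638
G1 X-1.77 Y1.77 E0.2841
G1 X-2.31 Y0.96 E0.3043
G1 X-2.50 Y0.00 E0.3246

At z = 7.8 mm: the r=2.5 cylinder contributes a regular 16-gon of circumradius 2.5; the sphere at (15.5, 12) is not intersected at this z (|z−center|=8.300 > r=7.5); the cube at (-2.5, 9) is present — its section is the full 10×7 rectangle; After the difference (first − rest): starting from the r=2.5 cylinder, the 10×7 cube at (-2.5, 9) misses the remaining region (no effect) — 1 connected region. The outline is a single polygon with 16 vertices. Extrusion per mm of travel: 0.25 × 0.2 / (π × 0.875²) = 0.020788. Accumulating E over each segment gives final E = 0.3246.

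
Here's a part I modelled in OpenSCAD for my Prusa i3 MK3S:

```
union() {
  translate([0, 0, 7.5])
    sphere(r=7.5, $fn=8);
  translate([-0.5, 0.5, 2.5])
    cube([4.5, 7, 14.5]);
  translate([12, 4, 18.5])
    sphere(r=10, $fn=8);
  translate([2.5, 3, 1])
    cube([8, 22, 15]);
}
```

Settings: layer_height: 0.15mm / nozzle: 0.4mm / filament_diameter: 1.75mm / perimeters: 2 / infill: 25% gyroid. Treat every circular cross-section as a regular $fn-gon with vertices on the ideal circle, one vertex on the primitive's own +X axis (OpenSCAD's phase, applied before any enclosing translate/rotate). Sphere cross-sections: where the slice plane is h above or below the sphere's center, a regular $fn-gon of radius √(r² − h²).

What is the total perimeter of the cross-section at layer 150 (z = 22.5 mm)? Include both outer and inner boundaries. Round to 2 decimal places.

56.12 mm

At z = 22.5 mm: the sphere is not intersected at this z (|z−center|=15.000 > r=7.5); the cube at (-0.5, 0.5) is not intersected at this z (z outside [2.5, 17]); the r=10 sphere at (12, 4) contributes a regular 8-gon of circumradius √(10²−4²) = 9.165 (perimeter = 2·8·9.165·sin(180°/8) = 56.12 mm); the cube at (2.5, 3) does not reach this height (z outside [1, 16]); Taking the union: only the r=10 sphere at (12, 4) is present, so the union is just that shape — boundary = 56.12 mm. Overall, the cross-section is a single solid region. Total boundary length (outer) = 56.12 mm.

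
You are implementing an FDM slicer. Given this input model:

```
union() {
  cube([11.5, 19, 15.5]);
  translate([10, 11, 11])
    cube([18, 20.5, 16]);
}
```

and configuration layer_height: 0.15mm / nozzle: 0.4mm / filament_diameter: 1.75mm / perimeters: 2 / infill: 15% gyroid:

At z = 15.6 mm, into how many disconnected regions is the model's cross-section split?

At z = 15.6 mm: the cube is not intersected at this z (z outside [0, 15.5]); the 18×20.5 cube at (10, 11) contributes its full rectangle; Merging all regions: only the 18×20.5 cube at (10, 11) is present, so the union is just that shape — 1 connected region. The result has 1 disconnected region.

1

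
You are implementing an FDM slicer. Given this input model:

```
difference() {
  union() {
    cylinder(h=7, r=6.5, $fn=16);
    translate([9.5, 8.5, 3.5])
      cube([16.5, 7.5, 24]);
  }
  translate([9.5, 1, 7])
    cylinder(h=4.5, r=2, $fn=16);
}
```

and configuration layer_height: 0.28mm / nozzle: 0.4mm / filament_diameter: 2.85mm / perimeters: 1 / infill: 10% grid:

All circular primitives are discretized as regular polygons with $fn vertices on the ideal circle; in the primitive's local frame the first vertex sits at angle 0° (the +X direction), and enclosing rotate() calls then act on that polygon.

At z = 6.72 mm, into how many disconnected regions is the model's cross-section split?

At z = 6.72 mm: the cylinder: section is a regular 16-gon, circumradius r=6.5; the 16.5×7.5 cube at (9.5, 8.5) contributes its full rectangle; Taking the union: the 2 present regions are separate (no shared area or edge), so areas and boundary lengths simply add and each stays a separate island — 2 connected regions; the cylinder at (9.5, 1) does not reach this height (z outside [7, 11.5]); Taking the first minus the rest: none of the subtracted shapes is present at this height, so the result so far is unchanged — 2 connected regions. The result has 2 disconnected regions.

2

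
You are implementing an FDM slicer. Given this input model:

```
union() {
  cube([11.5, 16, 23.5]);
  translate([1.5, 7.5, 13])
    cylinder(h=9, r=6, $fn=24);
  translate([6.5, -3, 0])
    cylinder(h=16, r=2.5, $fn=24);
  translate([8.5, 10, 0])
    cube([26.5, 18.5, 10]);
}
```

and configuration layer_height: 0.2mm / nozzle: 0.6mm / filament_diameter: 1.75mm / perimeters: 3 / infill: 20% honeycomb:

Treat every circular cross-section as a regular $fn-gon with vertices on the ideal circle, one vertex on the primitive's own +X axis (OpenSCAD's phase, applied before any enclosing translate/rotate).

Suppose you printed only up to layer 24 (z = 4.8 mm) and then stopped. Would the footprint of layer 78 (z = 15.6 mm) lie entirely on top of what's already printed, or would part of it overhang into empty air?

Compare the two slices. At z = 4.8: the cube is present — its section is the full 11.5×16 rectangle (area 184.00 mm²); the cylinder at (1.5, 7.5) does not reach this height (z outside [13, 22]); the r=2.5 cylinder at (6.5, -3) gives a regular 24-gon of circumradius 2.5 (constant along its height) (area = (24/2)·2.500²·sin(360°/24) = 19.41 mm²); the cube at (8.5, 10) (footprint 26.5×18.5) is included at this height (area 490.25 mm²); Taking the union: the regions partially overlap — summed areas 693.66 mm² minus the doubly-counted overlap 18.00 mm² gives 675.66 mm² — area = 675.66 mm². At z = 15.6: the 11.5×16 cube contributes its full rectangle (area 184.00 mm²); the r=6 cylinder at (1.5, 7.5) contributes a regular 24-gon of circumradius 6 (area = (24/2)·6.000²·sin(360°/24) = 111.81 mm²); the r=2.5 cylinder at (6.5, -3) gives a regular 24-gon of circumradius 2.5 (constant along its height) (area = (24/2)·2.500²·sin(360°/24) = 19.41 mm²); the cube at (8.5, 10) is absent (z outside [0, 10]); Combining (union): the regions partially overlap — summed areas 315.22 mm² minus the doubly-counted overlap 73.61 mm² gives 241.61 mm² — area = 241.61 mm². Checking containment: at z = 15.6 the cross-section extends beyond the z = 4.8 cross-section by about 38.20 mm².

part overhangs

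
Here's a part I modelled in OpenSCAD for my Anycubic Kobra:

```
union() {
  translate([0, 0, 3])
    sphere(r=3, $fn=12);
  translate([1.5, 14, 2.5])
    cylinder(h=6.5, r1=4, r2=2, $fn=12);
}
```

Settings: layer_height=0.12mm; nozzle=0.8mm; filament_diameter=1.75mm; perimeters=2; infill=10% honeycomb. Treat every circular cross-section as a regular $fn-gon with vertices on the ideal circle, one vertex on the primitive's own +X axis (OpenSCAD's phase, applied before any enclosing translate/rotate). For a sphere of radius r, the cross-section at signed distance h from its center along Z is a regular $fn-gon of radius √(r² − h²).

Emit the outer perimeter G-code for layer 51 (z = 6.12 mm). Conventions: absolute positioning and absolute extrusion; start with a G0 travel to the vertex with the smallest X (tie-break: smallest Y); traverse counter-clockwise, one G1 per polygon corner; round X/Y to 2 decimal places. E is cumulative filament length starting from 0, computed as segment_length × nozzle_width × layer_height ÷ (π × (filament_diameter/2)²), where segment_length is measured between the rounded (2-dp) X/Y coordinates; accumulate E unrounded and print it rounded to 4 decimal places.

G0 X-1.39 Y14.00 Z6.12
G1 X-1.00 Y12.56 E0.0595
G1 X0.06 Y11.50 E0.1194
G1 X1.50 Y11.11 E0.1789
G1 X2.94 Y11.50 E0.2385
G1 X4.00 Y12.56 E0.2983
G1 X4.39 Y14.00 E0.3578
G1 X4.00 Y15.44 E0.4174
G1 X2.94 Y16.50 E0.4772
G1 X1.50 Y16.89 E0.5368
G1 X0.06 Y16.50 E0.5963
G1 X-1.00 Y15.44 E0.6561
G1 X-1.39 Y14.00 E0.7157

At z = 6.12 mm: the sphere is not intersected at this z (|z−center|=3.120 > r=3); the cone at (1.5, 14) contributes a regular 12-gon of circumradius 2.886 (interpolated between r1=4 and r2=2 at t=0.557); Combining (union): only the cone at (1.5, 14) is present, so the union is just that shape — 1 connected region. The outline is a single polygon with 12 vertices. Extrusion per mm of travel: 0.8 × 0.12 / (π × 0.875²) = 0.039912. Accumulating E over each segment gives final E = 0.7157.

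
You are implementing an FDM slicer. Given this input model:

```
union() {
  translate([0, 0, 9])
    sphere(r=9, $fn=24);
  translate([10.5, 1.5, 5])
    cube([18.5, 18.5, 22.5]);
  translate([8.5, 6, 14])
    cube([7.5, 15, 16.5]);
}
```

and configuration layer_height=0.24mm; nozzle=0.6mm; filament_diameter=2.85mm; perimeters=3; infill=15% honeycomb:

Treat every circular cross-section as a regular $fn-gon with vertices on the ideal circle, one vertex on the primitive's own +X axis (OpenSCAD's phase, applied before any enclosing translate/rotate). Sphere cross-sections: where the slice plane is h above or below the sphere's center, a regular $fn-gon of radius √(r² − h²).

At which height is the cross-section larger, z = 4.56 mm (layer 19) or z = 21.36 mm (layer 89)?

Layer 19 (z = 4.56): the r=9 sphere contributes a regular 24-gon of circumradius √(9²−4.44²) = 7.829 (area = (24/2)·7.829²·sin(360°/24) = 190.35 mm²); the cube at (10.5, 1.5) is absent (z outside [5, 27.5]); the cube at (8.5, 6) is absent (z outside [14, 30.5]); Taking the union: only the r=9 sphere is present, so the union is just that shape — area = 190.35 mm². So its area = 190.35 mm². Layer 89 (z = 21.36): the sphere is absent (|z−center|=12.360 > r=9); the cube at (10.5, 1.5) is present — its section is the full 18.5×18.5 rectangle (area 342.25 mm²); the 7.5×15 cube at (8.5, 6) contributes its full rectangle (area 112.50 mm²); Merging all regions: the regions partially overlap — summed areas 454.75 mm² minus the doubly-counted overlap 77.00 mm² gives 377.75 mm² — area = 377.75 mm². So its area = 377.75 mm². Layer 89 is larger (377.75 vs 190.35 mm²).

layer 89 (z = 21.36 mm)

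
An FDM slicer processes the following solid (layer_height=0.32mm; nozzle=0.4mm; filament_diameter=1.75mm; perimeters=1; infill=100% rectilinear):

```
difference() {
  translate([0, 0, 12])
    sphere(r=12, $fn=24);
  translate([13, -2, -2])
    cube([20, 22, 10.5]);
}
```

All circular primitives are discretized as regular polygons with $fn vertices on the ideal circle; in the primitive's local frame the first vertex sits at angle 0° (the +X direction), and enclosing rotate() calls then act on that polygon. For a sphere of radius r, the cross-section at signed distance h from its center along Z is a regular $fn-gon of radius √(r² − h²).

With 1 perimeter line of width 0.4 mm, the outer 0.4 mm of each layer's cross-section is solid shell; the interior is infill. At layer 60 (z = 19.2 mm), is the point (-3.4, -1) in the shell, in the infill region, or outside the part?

infill

At z = 19.2 mm: the r=12 sphere contributes a regular 24-gon of circumradius √(12²−7.2²) = 9.600; the cube at (13, -2) does not reach this height (z outside [-2, 8.5]); After the difference (first − rest): none of the subtracted shapes is present at this height, so the r=12 sphere is unchanged — 1 connected region. Overall, the cross-section is a single solid region. The nearest boundary edge runs (-9.27, -2.48)→(-8.31, -4.80); distance from the point to it = 5.99 mm. The point is inside the cross-section and 5.99 mm from the nearest boundary — more than the 0.4 mm shell width (1 × 0.4), so it's in the infill interior.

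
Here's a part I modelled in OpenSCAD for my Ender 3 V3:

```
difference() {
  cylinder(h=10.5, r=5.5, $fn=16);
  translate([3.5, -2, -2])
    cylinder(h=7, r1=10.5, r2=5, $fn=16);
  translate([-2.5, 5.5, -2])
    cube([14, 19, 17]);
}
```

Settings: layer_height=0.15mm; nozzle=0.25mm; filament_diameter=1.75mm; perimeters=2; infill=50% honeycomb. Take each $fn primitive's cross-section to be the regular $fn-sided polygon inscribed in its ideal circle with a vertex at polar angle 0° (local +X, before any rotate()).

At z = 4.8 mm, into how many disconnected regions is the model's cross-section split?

At z = 4.8 mm: the cylinder: section is a regular 16-gon, circumradius r=5.5; the cone at (3.5, -2) contributes a regular 16-gon of circumradius 5.157 (interpolated between r1=10.5 and r2=5 at t=0.971); the cube at (-2.5, 5.5) is present — its section is the full 14×19 rectangle; After the difference (first − rest): starting from the r=5.5 cylinder, the cone at (3.5, -2) partially overlaps it — only the 45.51 mm² overlap (of its 81.42 mm²) is removed, clipping the outline; the 14×19 cube at (-2.5, 5.5) misses the remaining region (no effect) — 1 connected region. The result has 1 disconnected region.

1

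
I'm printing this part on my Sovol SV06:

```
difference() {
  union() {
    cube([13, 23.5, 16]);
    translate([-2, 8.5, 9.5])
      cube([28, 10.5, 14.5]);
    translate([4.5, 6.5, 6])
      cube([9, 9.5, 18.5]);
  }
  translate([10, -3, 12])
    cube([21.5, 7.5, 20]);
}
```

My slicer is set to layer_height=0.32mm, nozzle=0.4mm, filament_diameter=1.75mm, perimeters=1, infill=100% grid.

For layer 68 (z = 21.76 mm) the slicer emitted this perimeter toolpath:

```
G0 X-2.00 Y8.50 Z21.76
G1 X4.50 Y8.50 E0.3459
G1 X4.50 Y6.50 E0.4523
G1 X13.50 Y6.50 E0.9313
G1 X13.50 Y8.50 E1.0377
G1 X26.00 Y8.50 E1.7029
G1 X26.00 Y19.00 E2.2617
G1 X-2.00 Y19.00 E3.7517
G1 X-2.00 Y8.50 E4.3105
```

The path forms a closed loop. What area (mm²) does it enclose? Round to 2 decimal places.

Apply the shoelace formula to the sequence of (X, Y) vertices; enclosed area = 312.00 mm².

312.00 mm²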